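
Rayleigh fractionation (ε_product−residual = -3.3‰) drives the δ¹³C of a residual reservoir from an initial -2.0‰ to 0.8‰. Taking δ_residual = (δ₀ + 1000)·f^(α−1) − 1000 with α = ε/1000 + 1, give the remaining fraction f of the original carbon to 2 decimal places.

α − 1 = ε/1000 = -0.0033
(δ_res + 1000)/(δ₀ + 1000) = (0.8 + 1000)/(-2.0 + 1000) = 1000.8/998.0 = 1.002806
f = 1.002806^(1/-0.0033) = exp(ln(1.002806)/-0.0033) = exp(0.00280/-0.0033)
f = exp(-0.8490) = 0.4278

0.43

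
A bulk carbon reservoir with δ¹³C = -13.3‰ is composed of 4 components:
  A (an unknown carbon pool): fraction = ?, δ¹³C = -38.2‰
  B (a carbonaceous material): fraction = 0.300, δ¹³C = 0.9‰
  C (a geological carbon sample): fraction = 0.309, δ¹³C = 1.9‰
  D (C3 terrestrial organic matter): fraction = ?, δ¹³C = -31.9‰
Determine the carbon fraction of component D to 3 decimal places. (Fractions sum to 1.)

0.124

Let f_D and f_A be the unknown fractions; fractions sum to 1 so f_D + f_A = 0.391.
Mass balance: Σ fᵢ·δᵢ = δ_bulk ⇒ f_D·(-31.9) + f_A·(-38.2) = -13.3 − (0.857) = -14.157
Substitute f_A = 0.391 − f_D:
f_D·(-31.9 − -38.2) = -14.157 − 0.391×(-38.2) = 0.779
f_D = 0.779 / 6.3 = 0.1237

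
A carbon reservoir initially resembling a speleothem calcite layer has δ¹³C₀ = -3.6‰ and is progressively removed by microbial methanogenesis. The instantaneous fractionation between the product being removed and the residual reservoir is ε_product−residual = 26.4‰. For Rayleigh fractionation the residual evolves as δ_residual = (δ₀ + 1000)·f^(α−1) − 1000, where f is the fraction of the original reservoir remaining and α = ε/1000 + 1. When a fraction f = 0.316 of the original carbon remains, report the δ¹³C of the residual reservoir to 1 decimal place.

Rayleigh residual: δ_res = (δ₀ + 1000)·f^(α−1) − 1000
α = ε/1000 + 1 = 1.02640, so α − 1 = 0.02640
f^(α−1) = 0.316^(0.02640) = 0.970045
δ_res = (-3.6 + 1000) × 0.970045 − 1000 = 966.553 − 1000 = -33.45‰

-33.4‰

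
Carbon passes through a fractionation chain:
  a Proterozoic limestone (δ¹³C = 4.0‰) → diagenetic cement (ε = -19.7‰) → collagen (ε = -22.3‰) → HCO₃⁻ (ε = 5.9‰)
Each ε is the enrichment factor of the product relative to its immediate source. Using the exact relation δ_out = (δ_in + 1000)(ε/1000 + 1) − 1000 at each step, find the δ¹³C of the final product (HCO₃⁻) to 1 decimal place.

-32.0‰

step 1: δ = (4.00 + 1000)·(-19.7/1000 + 1) − 1000 = -15.78‰
step 2: δ = (-15.78 + 1000)·(-22.3/1000 + 1) − 1000 = -37.73‰
step 3: δ = (-37.73 + 1000)·(5.9/1000 + 1) − 1000 = -32.05‰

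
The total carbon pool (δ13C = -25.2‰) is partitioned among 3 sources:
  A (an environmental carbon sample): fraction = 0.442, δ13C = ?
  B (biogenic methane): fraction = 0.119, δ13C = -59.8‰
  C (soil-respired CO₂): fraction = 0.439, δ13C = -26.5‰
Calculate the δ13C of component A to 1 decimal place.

Isotope mass balance: δ_bulk = Σ fᵢ·δᵢ.
-25.2 = 0.442×δ_A + 0.119×(-59.8) + 0.439×(-26.5)
0.442·δ_A = -25.2 − (-18.750) = -6.450
δ_A = -6.450 / 0.442 = -14.59‰

-14.6‰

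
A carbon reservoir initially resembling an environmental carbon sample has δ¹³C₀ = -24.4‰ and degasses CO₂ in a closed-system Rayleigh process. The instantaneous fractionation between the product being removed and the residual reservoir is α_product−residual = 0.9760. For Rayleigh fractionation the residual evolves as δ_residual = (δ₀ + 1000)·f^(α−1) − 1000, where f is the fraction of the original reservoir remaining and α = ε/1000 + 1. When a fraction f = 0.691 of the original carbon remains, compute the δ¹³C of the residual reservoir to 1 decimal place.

-15.7‰

Rayleigh residual: δ_res = (δ₀ + 1000)·f^(α−1) − 1000
α − 1 = -0.02400
f^(α−1) = 0.691^(-0.02400) = 1.008910
δ_res = (-24.4 + 1000) × 1.008910 − 1000 = 984.293 − 1000 = -15.71‰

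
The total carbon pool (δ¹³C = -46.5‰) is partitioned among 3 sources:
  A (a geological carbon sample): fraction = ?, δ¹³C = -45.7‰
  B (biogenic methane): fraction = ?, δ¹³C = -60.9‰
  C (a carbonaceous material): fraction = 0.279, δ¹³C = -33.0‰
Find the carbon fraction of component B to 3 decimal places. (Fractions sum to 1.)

0.286

Let f_B and f_A be the unknown fractions; fractions sum to 1 so f_B + f_A = 0.721.
Mass balance: Σ fᵢ·δᵢ = δ_bulk ⇒ f_B·(-60.9) + f_A·(-45.7) = -46.5 − (-9.207) = -37.293
Substitute f_A = 0.721 − f_B:
f_B·(-60.9 − -45.7) = -37.293 − 0.721×(-45.7) = -4.343
f_B = -4.343 / -15.2 = 0.2857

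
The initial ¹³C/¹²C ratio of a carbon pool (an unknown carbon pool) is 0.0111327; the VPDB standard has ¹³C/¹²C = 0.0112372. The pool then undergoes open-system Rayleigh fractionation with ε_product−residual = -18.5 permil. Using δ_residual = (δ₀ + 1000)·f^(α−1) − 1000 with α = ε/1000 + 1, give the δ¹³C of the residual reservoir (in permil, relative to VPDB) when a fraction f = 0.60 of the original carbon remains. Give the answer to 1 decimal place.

δ₀ = (0.0111327/0.0112372 − 1)×1000 = (0.990701 − 1)×1000 = -9.299 permil
α − 1 = ε/1000 = -0.0185
f^(α−1) = 0.60^(-0.0185) = 1.009495
δ_res = (-9.299 + 1000) × 1.009495 − 1000 = 1000.107 − 1000 = 0.11 permil

0.1 permil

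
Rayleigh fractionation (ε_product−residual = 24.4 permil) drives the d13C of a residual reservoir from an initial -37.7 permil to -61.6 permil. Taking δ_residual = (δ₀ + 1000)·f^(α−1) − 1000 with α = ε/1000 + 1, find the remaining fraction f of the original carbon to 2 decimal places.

0.36

α − 1 = ε/1000 = 0.0244
(δ_res + 1000)/(δ₀ + 1000) = (-61.6 + 1000)/(-37.7 + 1000) = 938.4/962.3 = 0.975164
f = 0.975164^(1/0.0244) = exp(ln(0.975164)/0.0244) = exp(-0.02515/0.0244)
f = exp(-1.0307) = 0.3567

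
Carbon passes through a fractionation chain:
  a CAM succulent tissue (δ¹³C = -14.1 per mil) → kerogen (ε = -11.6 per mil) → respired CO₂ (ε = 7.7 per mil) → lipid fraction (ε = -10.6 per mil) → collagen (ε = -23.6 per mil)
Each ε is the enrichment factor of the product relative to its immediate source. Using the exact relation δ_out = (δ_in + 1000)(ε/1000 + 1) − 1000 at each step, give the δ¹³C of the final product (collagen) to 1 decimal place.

-51.4 per mil

step 1: δ = (-14.10 + 1000)·(-11.6/1000 + 1) − 1000 = -25.54 per mil
step 2: δ = (-25.54 + 1000)·(7.7/1000 + 1) − 1000 = -18.03 per mil
step 3: δ = (-18.03 + 1000)·(-10.6/1000 + 1) − 1000 = -28.44 per mil
step 4: δ = (-28.44 + 1000)·(-23.6/1000 + 1) − 1000 = -51.37 per mil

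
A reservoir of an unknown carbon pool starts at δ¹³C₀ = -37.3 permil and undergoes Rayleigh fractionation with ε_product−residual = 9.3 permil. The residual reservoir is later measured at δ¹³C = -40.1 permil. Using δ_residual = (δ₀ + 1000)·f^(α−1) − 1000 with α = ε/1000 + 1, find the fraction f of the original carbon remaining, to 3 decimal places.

α − 1 = ε/1000 = 0.0093
(δ_res + 1000)/(δ₀ + 1000) = (-40.1 + 1000)/(-37.3 + 1000) = 959.9/962.7 = 0.997092
f = 0.997092^(1/0.0093) = exp(ln(0.997092)/0.0093) = exp(-0.00291/0.0093)
f = exp(-0.3132) = 0.7311

0.731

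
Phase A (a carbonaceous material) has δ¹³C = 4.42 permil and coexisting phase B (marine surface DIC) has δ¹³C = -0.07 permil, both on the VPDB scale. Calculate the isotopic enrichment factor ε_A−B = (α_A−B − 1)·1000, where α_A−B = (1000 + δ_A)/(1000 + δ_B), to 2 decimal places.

4.49 permil

α_A−B = (1000 + 4.42) / (1000 + -0.07) = 1004.42 / 999.93 = 1.004490
ε_A−B = (1.004490 − 1) × 1000 = 4.490 permil
(The approximation ε ≈ δ_A − δ_B would give 4.49 permil.)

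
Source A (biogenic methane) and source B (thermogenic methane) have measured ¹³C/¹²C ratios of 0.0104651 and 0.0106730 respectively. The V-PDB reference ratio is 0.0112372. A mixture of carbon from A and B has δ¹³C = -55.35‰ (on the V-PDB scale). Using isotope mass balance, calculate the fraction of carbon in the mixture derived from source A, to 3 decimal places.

δ_A = (0.0104651/0.0112372 − 1)×1000 = (0.931291 − 1)×1000 = -68.709‰
δ_B = (0.0106730/0.0112372 − 1)×1000 = (0.949792 − 1)×1000 = -50.208‰
f_A = (δ_mix − δ_B)/(δ_A − δ_B) = (-55.35 − (-50.208))/(-68.709 − (-50.208))
f_A = -5.142 / -18.501 = 0.2779

0.278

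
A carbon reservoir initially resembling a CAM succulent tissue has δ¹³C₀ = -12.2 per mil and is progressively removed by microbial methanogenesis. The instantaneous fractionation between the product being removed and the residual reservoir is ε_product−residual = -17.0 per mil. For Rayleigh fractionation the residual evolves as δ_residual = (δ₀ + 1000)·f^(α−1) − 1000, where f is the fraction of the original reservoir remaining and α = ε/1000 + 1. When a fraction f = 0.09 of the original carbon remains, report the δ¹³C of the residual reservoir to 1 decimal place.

Rayleigh residual: δ_res = (δ₀ + 1000)·f^(α−1) − 1000
α = ε/1000 + 1 = 0.98300, so α − 1 = -0.01700
f^(α−1) = 0.09^(-0.01700) = 1.041784
δ_res = (-12.2 + 1000) × 1.041784 − 1000 = 1029.075 − 1000 = 29.07 per mil

29.1 per mil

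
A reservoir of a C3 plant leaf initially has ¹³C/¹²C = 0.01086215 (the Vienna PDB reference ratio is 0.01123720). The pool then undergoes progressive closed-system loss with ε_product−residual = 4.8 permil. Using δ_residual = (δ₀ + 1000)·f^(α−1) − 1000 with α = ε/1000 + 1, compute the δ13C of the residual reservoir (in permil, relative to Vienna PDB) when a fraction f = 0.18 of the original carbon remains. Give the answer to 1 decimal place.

δ₀ = (0.01086215/0.01123720 − 1)×1000 = (0.966624 − 1)×1000 = -33.376 permil
α − 1 = ε/1000 = 0.0048
f^(α−1) = 0.18^(0.0048) = 0.991803
δ_res = (-33.376 + 1000) × 0.991803 − 1000 = 958.701 − 1000 = -41.30 permil

-41.3 permil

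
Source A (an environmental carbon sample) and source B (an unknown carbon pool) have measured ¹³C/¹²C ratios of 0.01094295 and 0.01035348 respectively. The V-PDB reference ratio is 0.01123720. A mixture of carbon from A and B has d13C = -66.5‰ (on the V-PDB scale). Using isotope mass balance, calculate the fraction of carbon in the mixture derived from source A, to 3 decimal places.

0.231

δ_A = (0.01094295/0.01123720 − 1)×1000 = (0.973815 − 1)×1000 = -26.185‰
δ_B = (0.01035348/0.01123720 − 1)×1000 = (0.921358 − 1)×1000 = -78.642‰
f_A = (δ_mix − δ_B)/(δ_A − δ_B) = (-66.5 − (-78.642))/(-26.185 − (-78.642))
f_A = 12.142 / 52.457 = 0.2315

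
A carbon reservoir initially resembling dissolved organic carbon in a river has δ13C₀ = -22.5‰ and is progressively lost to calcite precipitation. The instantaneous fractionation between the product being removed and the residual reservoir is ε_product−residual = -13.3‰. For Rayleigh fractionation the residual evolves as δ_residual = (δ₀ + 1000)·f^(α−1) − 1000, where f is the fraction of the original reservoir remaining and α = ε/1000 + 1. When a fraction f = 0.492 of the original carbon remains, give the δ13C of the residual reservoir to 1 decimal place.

-13.2‰

Rayleigh residual: δ_res = (δ₀ + 1000)·f^(α−1) − 1000
α = ε/1000 + 1 = 0.98670, so α − 1 = -0.01330
f^(α−1) = 0.492^(-0.01330) = 1.009478
δ_res = (-22.5 + 1000) × 1.009478 − 1000 = 986.765 − 1000 = -13.24‰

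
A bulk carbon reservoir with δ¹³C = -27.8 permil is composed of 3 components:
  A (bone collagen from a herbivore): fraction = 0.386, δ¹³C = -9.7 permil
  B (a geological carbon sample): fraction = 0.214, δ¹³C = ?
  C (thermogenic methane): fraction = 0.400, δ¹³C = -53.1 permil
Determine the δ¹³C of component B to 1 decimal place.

Isotope mass balance: δ_bulk = Σ fᵢ·δᵢ.
-27.8 = 0.386×(-9.7) + 0.214×δ_B + 0.400×(-53.1)
0.214·δ_B = -27.8 − (-24.984) = -2.816
δ_B = -2.816 / 0.214 = -13.16 permil

-13.2 permil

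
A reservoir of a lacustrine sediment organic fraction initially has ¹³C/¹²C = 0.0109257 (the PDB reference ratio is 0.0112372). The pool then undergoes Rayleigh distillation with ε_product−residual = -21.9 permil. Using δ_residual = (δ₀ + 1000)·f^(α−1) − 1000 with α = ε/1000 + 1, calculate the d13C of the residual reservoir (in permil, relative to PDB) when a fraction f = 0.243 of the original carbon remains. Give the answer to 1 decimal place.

2.9 permil

δ₀ = (0.0109257/0.0112372 − 1)×1000 = (0.972280 − 1)×1000 = -27.720 permil
α − 1 = ε/1000 = -0.0219
f^(α−1) = 0.243^(-0.0219) = 1.031467
δ_res = (-27.720 + 1000) × 1.031467 − 1000 = 1002.874 − 1000 = 2.87 permil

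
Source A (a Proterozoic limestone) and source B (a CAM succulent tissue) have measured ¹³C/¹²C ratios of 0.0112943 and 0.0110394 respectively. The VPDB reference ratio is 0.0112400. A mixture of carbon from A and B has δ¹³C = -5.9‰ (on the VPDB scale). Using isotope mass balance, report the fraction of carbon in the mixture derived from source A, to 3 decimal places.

0.527

δ_A = (0.0112943/0.0112400 − 1)×1000 = (1.004831 − 1)×1000 = 4.831‰
δ_B = (0.0110394/0.0112400 − 1)×1000 = (0.982153 − 1)×1000 = -17.847‰
f_A = (δ_mix − δ_B)/(δ_A − δ_B) = (-5.9 − (-17.847))/(4.831 − (-17.847))
f_A = 11.947 / 22.678 = 0.5268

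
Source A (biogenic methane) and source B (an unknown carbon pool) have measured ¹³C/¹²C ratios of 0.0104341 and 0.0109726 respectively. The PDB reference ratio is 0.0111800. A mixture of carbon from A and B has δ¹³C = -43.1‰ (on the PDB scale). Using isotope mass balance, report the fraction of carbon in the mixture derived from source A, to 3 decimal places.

0.510

δ_A = (0.0104341/0.0111800 − 1)×1000 = (0.933283 − 1)×1000 = -66.717‰
δ_B = (0.0109726/0.0111800 − 1)×1000 = (0.981449 − 1)×1000 = -18.551‰
f_A = (δ_mix − δ_B)/(δ_A − δ_B) = (-43.1 − (-18.551))/(-66.717 − (-18.551))
f_A = -24.549 / -48.166 = 0.5097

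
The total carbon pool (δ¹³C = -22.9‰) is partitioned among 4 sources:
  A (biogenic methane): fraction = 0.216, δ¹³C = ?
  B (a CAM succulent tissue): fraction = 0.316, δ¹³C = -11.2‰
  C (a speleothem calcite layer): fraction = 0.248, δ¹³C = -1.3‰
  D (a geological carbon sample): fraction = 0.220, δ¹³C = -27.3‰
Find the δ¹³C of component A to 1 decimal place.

Isotope mass balance: δ_bulk = Σ fᵢ·δᵢ.
-22.9 = 0.216×δ_A + 0.316×(-11.2) + 0.248×(-1.3) + 0.220×(-27.3)
0.216·δ_A = -22.9 − (-9.868) = -13.032
δ_A = -13.032 / 0.216 = -60.34‰

-60.3‰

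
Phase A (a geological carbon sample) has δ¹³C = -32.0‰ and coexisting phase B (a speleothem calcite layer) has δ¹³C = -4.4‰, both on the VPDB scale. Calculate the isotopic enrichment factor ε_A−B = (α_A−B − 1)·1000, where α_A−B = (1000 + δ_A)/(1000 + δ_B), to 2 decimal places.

-27.72‰

α_A−B = (1000 + -32.0) / (1000 + -4.4) = 968.0 / 995.6 = 0.972278
ε_A−B = (0.972278 − 1) × 1000 = -27.722‰
(The approximation ε ≈ δ_A − δ_B would give -27.6‰.)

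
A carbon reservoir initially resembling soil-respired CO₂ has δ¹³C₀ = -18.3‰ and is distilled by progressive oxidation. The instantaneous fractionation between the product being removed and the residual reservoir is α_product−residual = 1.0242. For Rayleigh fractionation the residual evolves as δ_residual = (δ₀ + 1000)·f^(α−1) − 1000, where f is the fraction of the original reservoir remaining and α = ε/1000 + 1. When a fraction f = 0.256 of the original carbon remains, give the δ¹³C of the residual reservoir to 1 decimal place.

-50.1‰

Rayleigh residual: δ_res = (δ₀ + 1000)·f^(α−1) − 1000
α − 1 = 0.02420
f^(α−1) = 0.256^(0.02420) = 0.967563
δ_res = (-18.3 + 1000) × 0.967563 − 1000 = 949.857 − 1000 = -50.14‰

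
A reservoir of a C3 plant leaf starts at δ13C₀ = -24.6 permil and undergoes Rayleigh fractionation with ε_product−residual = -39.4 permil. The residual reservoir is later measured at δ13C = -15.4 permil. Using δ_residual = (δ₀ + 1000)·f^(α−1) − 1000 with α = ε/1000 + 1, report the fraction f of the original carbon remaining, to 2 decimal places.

α − 1 = ε/1000 = -0.0394
(δ_res + 1000)/(δ₀ + 1000) = (-15.4 + 1000)/(-24.6 + 1000) = 984.6/975.4 = 1.009432
f = 1.009432^(1/-0.0394) = exp(ln(1.009432)/-0.0394) = exp(0.00939/-0.0394)
f = exp(-0.2383) = 0.7880

0.79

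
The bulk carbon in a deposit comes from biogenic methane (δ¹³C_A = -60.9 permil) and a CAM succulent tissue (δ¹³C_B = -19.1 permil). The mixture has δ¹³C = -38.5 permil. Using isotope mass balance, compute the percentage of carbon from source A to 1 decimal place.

δ_mix = f_A·δ_A + (1 − f_A)·δ_B  ⇒  f_A = (δ_mix − δ_B)/(δ_A − δ_B)
f_A = (-38.5 − (-19.1)) / (-60.9 − (-19.1))
f_A = -19.4 / -41.8 = 0.4641

46.4%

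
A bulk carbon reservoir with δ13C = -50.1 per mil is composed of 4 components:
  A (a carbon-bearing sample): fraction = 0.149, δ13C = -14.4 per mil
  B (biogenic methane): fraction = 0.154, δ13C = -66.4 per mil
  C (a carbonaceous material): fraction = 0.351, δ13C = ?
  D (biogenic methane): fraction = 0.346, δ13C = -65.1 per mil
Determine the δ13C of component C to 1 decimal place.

Isotope mass balance: δ_bulk = Σ fᵢ·δᵢ.
-50.1 = 0.149×(-14.4) + 0.154×(-66.4) + 0.351×δ_C + 0.346×(-65.1)
0.351·δ_C = -50.1 − (-34.896) = -15.204
δ_C = -15.204 / 0.351 = -43.32 per mil

-43.3 per mil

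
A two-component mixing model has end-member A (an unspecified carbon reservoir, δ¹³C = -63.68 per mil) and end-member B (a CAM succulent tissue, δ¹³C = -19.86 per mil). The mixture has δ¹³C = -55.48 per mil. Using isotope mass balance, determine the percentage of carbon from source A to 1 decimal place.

δ_mix = f_A·δ_A + (1 − f_A)·δ_B  ⇒  f_A = (δ_mix − δ_B)/(δ_A − δ_B)
f_A = (-55.48 − (-19.86)) / (-63.68 − (-19.86))
f_A = -35.62 / -43.82 = 0.8129

81.3%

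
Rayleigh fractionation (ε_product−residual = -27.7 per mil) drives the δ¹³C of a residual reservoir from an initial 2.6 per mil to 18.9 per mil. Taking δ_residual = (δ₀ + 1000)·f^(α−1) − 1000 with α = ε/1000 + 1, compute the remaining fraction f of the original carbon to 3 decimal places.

α − 1 = ε/1000 = -0.0277
(δ_res + 1000)/(δ₀ + 1000) = (18.9 + 1000)/(2.6 + 1000) = 1018.9/1002.6 = 1.016258
f = 1.016258^(1/-0.0277) = exp(ln(1.016258)/-0.0277) = exp(0.01613/-0.0277)
f = exp(-0.5822) = 0.5587

0.559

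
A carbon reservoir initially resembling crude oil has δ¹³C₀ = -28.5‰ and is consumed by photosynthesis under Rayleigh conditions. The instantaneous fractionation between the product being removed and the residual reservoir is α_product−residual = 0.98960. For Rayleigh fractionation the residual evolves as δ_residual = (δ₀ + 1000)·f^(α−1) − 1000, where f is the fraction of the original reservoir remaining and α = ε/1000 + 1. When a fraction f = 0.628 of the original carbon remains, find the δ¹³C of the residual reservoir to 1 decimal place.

Rayleigh residual: δ_res = (δ₀ + 1000)·f^(α−1) − 1000
α − 1 = -0.01040
f^(α−1) = 0.628^(-0.01040) = 1.004850
δ_res = (-28.5 + 1000) × 1.004850 − 1000 = 976.212 − 1000 = -23.79‰

-23.8‰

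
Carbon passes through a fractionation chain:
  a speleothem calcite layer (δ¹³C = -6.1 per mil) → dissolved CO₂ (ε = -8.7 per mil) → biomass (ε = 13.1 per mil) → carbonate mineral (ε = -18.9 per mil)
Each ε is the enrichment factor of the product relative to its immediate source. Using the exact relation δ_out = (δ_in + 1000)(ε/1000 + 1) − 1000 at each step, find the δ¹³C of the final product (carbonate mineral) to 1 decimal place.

step 1: δ = (-6.10 + 1000)·(-8.7/1000 + 1) − 1000 = -14.75 per mil
step 2: δ = (-14.75 + 1000)·(13.1/1000 + 1) − 1000 = -1.84 per mil
step 3: δ = (-1.84 + 1000)·(-18.9/1000 + 1) − 1000 = -20.71 per mil

-20.7 per mil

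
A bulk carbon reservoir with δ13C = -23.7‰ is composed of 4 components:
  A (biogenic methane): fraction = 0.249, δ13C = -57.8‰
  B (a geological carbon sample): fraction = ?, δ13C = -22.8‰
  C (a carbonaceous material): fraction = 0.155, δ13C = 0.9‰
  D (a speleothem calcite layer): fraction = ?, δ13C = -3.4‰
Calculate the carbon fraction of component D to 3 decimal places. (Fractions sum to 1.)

0.213

Let f_D and f_B be the unknown fractions; fractions sum to 1 so f_D + f_B = 0.596.
Mass balance: Σ fᵢ·δᵢ = δ_bulk ⇒ f_D·(-3.4) + f_B·(-22.8) = -23.7 − (-14.253) = -9.447
Substitute f_B = 0.596 − f_D:
f_D·(-3.4 − -22.8) = -9.447 − 0.596×(-22.8) = 4.141
f_D = 4.141 / 19.4 = 0.2135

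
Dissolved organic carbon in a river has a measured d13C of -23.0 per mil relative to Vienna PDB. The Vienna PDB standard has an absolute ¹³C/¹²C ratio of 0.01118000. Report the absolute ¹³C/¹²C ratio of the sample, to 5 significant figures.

R_sample = R_standard × (d13C/1000 + 1)
R_sample = 0.01118000 × (-23.0/1000 + 1) = 0.01118000 × 0.977000
R_sample = 0.0109229

0.010923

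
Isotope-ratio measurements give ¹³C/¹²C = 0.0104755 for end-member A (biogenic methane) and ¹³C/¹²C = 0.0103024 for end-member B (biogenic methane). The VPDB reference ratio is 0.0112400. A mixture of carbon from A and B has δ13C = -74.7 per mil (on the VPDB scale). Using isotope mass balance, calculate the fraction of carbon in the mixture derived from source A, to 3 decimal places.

δ_A = (0.0104755/0.0112400 − 1)×1000 = (0.931984 − 1)×1000 = -68.016 per mil
δ_B = (0.0103024/0.0112400 − 1)×1000 = (0.916584 − 1)×1000 = -83.416 per mil
f_A = (δ_mix − δ_B)/(δ_A − δ_B) = (-74.7 − (-83.416))/(-68.016 − (-83.416))
f_A = 8.716 / 15.400 = 0.5660

0.566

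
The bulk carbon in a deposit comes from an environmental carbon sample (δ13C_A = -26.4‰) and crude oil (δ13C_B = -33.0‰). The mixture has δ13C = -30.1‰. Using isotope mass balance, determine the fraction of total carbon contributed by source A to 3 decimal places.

0.439

δ_mix = f_A·δ_A + (1 − f_A)·δ_B  ⇒  f_A = (δ_mix − δ_B)/(δ_A − δ_B)
f_A = (-30.1 − (-33.0)) / (-26.4 − (-33.0))
f_A = 2.9 / 6.6 = 0.4394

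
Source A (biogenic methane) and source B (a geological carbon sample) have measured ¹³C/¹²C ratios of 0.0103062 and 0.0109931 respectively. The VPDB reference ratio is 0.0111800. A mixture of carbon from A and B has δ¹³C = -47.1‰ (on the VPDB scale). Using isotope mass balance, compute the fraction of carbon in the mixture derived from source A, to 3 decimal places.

δ_A = (0.0103062/0.0111800 − 1)×1000 = (0.921843 − 1)×1000 = -78.157‰
δ_B = (0.0109931/0.0111800 − 1)×1000 = (0.983283 − 1)×1000 = -16.717‰
f_A = (δ_mix − δ_B)/(δ_A − δ_B) = (-47.1 − (-16.717))/(-78.157 − (-16.717))
f_A = -30.383 / -61.440 = 0.4945

0.495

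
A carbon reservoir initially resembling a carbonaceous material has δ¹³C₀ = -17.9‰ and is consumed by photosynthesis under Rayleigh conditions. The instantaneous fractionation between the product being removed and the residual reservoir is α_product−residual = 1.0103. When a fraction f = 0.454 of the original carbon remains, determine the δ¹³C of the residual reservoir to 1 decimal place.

-25.9‰

Rayleigh residual: δ_res = (δ₀ + 1000)·f^(α−1) − 1000
α − 1 = 0.01030
f^(α−1) = 0.454^(0.01030) = 0.991900
δ_res = (-17.9 + 1000) × 0.991900 − 1000 = 974.145 − 1000 = -25.86‰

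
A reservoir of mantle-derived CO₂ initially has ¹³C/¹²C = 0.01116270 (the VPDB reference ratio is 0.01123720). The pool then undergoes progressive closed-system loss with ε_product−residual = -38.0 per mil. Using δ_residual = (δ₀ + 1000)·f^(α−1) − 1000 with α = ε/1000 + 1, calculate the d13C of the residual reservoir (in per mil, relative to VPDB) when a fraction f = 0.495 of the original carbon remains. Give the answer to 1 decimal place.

20.3 per mil

δ₀ = (0.01116270/0.01123720 − 1)×1000 = (0.993370 − 1)×1000 = -6.630 per mil
α − 1 = ε/1000 = -0.0380
f^(α−1) = 0.495^(-0.0380) = 1.027082
δ_res = (-6.630 + 1000) × 1.027082 − 1000 = 1020.272 − 1000 = 20.27 per mil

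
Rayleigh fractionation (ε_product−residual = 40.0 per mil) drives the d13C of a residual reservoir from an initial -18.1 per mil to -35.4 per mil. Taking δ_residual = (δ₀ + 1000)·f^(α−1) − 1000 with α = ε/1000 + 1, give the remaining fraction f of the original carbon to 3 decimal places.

0.641

α − 1 = ε/1000 = 0.0400
(δ_res + 1000)/(δ₀ + 1000) = (-35.4 + 1000)/(-18.1 + 1000) = 964.6/981.9 = 0.982381
f = 0.982381^(1/0.0400) = exp(ln(0.982381)/0.0400) = exp(-0.01778/0.0400)
f = exp(-0.4444) = 0.6412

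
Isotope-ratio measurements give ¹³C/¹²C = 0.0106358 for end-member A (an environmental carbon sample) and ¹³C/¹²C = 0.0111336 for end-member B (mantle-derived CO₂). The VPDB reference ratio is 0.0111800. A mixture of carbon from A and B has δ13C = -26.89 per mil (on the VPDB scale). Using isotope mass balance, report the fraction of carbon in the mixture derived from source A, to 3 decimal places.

0.511

δ_A = (0.0106358/0.0111800 − 1)×1000 = (0.951324 − 1)×1000 = -48.676 per mil
δ_B = (0.0111336/0.0111800 − 1)×1000 = (0.995850 − 1)×1000 = -4.150 per mil
f_A = (δ_mix − δ_B)/(δ_A − δ_B) = (-26.89 − (-4.150))/(-48.676 − (-4.150))
f_A = -22.740 / -44.526 = 0.5107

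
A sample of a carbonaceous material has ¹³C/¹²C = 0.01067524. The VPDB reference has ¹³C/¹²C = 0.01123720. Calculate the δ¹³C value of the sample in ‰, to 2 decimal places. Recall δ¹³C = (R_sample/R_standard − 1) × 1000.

δ¹³C = (R_sample / R_standard − 1) × 1000
R_sample / R_standard = 0.01067524 / 0.01123720 = 0.949991
δ¹³C = (0.949991 − 1) × 1000 = -50.009‰

-50.01‰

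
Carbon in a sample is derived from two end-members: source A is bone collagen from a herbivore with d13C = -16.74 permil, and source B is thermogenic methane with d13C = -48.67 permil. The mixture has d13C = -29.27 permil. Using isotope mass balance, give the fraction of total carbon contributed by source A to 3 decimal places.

δ_mix = f_A·δ_A + (1 − f_A)·δ_B  ⇒  f_A = (δ_mix − δ_B)/(δ_A − δ_B)
f_A = (-29.27 − (-48.67)) / (-16.74 − (-48.67))
f_A = 19.40 / 31.93 = 0.6076

0.608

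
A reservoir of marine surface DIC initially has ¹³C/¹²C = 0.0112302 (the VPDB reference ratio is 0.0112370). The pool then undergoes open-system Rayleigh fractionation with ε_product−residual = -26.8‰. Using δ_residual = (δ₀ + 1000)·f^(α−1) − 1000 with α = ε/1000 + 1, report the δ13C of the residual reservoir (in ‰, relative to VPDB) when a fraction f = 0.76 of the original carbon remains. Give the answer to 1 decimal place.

δ₀ = (0.0112302/0.0112370 − 1)×1000 = (0.999395 − 1)×1000 = -0.605‰
α − 1 = ε/1000 = -0.0268
f^(α−1) = 0.76^(-0.0268) = 1.007382
δ_res = (-0.605 + 1000) × 1.007382 − 1000 = 1006.772 − 1000 = 6.77‰

6.8‰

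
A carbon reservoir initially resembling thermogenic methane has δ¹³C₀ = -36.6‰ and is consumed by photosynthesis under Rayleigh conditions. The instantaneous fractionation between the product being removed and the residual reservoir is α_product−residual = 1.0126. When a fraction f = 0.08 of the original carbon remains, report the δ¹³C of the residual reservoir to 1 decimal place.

-66.8‰

Rayleigh residual: δ_res = (δ₀ + 1000)·f^(α−1) − 1000
α − 1 = 0.01260
f^(α−1) = 0.08^(0.01260) = 0.968677
δ_res = (-36.6 + 1000) × 0.968677 − 1000 = 933.223 − 1000 = -66.78‰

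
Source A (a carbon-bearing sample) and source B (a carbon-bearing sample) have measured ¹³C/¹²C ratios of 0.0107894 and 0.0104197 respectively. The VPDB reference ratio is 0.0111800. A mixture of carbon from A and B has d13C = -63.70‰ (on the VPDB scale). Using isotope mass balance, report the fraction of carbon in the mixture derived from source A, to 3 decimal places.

δ_A = (0.0107894/0.0111800 − 1)×1000 = (0.965063 − 1)×1000 = -34.937‰
δ_B = (0.0104197/0.0111800 − 1)×1000 = (0.931995 − 1)×1000 = -68.005‰
f_A = (δ_mix − δ_B)/(δ_A − δ_B) = (-63.70 − (-68.005))/(-34.937 − (-68.005))
f_A = 4.305 / 33.068 = 0.1302

0.130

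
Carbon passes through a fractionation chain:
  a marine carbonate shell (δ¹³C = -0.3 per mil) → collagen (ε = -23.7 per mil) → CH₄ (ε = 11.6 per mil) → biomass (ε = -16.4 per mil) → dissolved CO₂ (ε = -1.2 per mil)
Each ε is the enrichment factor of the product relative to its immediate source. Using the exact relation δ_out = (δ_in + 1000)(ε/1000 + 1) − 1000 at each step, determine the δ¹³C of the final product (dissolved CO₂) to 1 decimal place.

-30.0 per mil

step 1: δ = (-0.30 + 1000)·(-23.7/1000 + 1) − 1000 = -23.99 per mil
step 2: δ = (-23.99 + 1000)·(11.6/1000 + 1) − 1000 = -12.67 per mil
step 3: δ = (-12.67 + 1000)·(-16.4/1000 + 1) − 1000 = -28.86 per mil
step 4: δ = (-28.86 + 1000)·(-1.2/1000 + 1) − 1000 = -30.03 per mil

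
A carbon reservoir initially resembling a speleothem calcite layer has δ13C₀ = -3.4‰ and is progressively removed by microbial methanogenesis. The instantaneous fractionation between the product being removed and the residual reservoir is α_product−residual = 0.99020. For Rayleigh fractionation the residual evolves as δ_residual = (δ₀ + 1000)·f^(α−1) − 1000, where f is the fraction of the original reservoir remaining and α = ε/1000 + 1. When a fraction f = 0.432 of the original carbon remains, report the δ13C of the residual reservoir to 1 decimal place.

4.8‰

Rayleigh residual: δ_res = (δ₀ + 1000)·f^(α−1) − 1000
α − 1 = -0.00980
f^(α−1) = 0.432^(-0.00980) = 1.008259
δ_res = (-3.4 + 1000) × 1.008259 − 1000 = 1004.831 − 1000 = 4.83‰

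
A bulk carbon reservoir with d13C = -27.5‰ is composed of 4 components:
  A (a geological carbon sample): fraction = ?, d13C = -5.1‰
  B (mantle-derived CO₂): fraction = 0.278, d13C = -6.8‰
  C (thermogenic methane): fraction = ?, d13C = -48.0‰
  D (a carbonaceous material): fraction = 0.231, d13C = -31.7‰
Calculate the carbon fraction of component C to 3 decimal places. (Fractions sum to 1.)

Let f_C and f_A be the unknown fractions; fractions sum to 1 so f_C + f_A = 0.491.
Mass balance: Σ fᵢ·δᵢ = δ_bulk ⇒ f_C·(-48.0) + f_A·(-5.1) = -27.5 − (-9.213) = -18.287
Substitute f_A = 0.491 − f_C:
f_C·(-48.0 − -5.1) = -18.287 − 0.491×(-5.1) = -15.783
f_C = -15.783 / -42.9 = 0.3679

0.368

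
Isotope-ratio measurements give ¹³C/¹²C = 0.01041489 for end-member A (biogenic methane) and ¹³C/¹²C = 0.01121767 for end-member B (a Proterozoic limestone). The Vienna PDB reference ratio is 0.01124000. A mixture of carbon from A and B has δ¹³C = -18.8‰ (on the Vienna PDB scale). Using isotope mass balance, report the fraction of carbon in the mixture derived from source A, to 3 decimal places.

0.235

δ_A = (0.01041489/0.01124000 − 1)×1000 = (0.926592 − 1)×1000 = -73.408‰
δ_B = (0.01121767/0.01124000 − 1)×1000 = (0.998013 − 1)×1000 = -1.987‰
f_A = (δ_mix − δ_B)/(δ_A − δ_B) = (-18.8 − (-1.987))/(-73.408 − (-1.987))
f_A = -16.813 / -71.422 = 0.2354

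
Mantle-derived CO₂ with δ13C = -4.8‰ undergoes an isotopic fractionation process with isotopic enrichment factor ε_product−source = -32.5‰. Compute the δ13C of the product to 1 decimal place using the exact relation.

-37.1‰

Exactly, δ_product = (δ_source + 1000)·(ε/1000 + 1) − 1000.
δ_product = (-4.8 + 1000) × (-32.5/1000 + 1) − 1000
δ_product = -37.14‰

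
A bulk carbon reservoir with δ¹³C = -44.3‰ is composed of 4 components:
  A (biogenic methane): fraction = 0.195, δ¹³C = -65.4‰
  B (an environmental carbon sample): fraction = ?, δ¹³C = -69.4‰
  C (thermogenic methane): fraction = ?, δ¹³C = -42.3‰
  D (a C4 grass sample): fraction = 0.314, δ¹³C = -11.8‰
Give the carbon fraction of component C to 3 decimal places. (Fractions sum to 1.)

0.230

Let f_C and f_B be the unknown fractions; fractions sum to 1 so f_C + f_B = 0.491.
Mass balance: Σ fᵢ·δᵢ = δ_bulk ⇒ f_C·(-42.3) + f_B·(-69.4) = -44.3 − (-16.458) = -27.842
Substitute f_B = 0.491 − f_C:
f_C·(-42.3 − -69.4) = -27.842 − 0.491×(-69.4) = 6.234
f_C = 6.234 / 27.1 = 0.2300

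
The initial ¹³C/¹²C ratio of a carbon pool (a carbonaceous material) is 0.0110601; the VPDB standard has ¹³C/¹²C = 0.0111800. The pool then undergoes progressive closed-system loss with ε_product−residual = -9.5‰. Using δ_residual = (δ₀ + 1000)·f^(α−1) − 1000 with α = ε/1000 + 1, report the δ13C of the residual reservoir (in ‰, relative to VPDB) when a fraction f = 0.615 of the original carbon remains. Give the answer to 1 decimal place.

δ₀ = (0.0110601/0.0111800 − 1)×1000 = (0.989275 − 1)×1000 = -10.725‰
α − 1 = ε/1000 = -0.0095
f^(α−1) = 0.615^(-0.0095) = 1.004629
δ_res = (-10.725 + 1000) × 1.004629 − 1000 = 993.855 − 1000 = -6.15‰

-6.1‰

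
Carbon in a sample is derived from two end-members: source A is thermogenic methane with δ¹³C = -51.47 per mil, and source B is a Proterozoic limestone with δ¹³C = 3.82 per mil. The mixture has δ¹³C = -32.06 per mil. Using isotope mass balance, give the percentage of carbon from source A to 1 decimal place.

δ_mix = f_A·δ_A + (1 − f_A)·δ_B  ⇒  f_A = (δ_mix − δ_B)/(δ_A − δ_B)
f_A = (-32.06 − (3.82)) / (-51.47 − (3.82))
f_A = -35.88 / -55.29 = 0.6489

64.9%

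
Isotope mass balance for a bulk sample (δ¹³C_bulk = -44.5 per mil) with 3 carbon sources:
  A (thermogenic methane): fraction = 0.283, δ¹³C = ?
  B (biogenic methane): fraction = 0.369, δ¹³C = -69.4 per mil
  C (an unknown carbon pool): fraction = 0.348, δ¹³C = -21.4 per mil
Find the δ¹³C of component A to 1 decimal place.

Isotope mass balance: δ_bulk = Σ fᵢ·δᵢ.
-44.5 = 0.283×δ_A + 0.369×(-69.4) + 0.348×(-21.4)
0.283·δ_A = -44.5 − (-33.056) = -11.444
δ_A = -11.444 / 0.283 = -40.44 per mil

-40.4 per mil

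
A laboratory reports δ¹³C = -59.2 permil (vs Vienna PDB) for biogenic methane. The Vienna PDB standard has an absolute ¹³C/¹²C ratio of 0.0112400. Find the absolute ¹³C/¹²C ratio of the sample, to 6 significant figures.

0.0105746

R_sample = R_standard × (δ¹³C/1000 + 1)
R_sample = 0.0112400 × (-59.2/1000 + 1) = 0.0112400 × 0.940800
R_sample = 0.0105746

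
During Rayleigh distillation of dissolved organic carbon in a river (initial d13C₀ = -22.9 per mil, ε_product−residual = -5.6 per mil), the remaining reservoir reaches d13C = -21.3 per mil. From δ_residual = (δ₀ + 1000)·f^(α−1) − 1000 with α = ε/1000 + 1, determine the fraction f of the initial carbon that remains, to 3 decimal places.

α − 1 = ε/1000 = -0.0056
(δ_res + 1000)/(δ₀ + 1000) = (-21.3 + 1000)/(-22.9 + 1000) = 978.7/977.1 = 1.001637
f = 1.001637^(1/-0.0056) = exp(ln(1.001637)/-0.0056) = exp(0.00164/-0.0056)
f = exp(-0.2922) = 0.7466

0.747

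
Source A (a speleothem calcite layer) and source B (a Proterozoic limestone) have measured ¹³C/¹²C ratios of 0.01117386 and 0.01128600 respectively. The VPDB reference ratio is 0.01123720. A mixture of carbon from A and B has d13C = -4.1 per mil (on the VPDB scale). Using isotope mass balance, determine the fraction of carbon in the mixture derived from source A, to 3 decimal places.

0.846

δ_A = (0.01117386/0.01123720 − 1)×1000 = (0.994363 − 1)×1000 = -5.637 per mil
δ_B = (0.01128600/0.01123720 − 1)×1000 = (1.004343 − 1)×1000 = 4.343 per mil
f_A = (δ_mix − δ_B)/(δ_A − δ_B) = (-4.1 − (4.343))/(-5.637 − (4.343))
f_A = -8.443 / -9.979 = 0.8460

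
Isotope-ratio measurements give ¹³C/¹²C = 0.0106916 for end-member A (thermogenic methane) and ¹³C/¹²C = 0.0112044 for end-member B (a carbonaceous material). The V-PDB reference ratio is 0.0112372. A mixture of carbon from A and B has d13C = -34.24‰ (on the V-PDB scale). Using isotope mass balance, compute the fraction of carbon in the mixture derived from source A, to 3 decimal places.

0.686

δ_A = (0.0106916/0.0112372 − 1)×1000 = (0.951447 − 1)×1000 = -48.553‰
δ_B = (0.0112044/0.0112372 − 1)×1000 = (0.997081 − 1)×1000 = -2.919‰
f_A = (δ_mix − δ_B)/(δ_A − δ_B) = (-34.24 − (-2.919))/(-48.553 − (-2.919))
f_A = -31.321 / -45.634 = 0.6864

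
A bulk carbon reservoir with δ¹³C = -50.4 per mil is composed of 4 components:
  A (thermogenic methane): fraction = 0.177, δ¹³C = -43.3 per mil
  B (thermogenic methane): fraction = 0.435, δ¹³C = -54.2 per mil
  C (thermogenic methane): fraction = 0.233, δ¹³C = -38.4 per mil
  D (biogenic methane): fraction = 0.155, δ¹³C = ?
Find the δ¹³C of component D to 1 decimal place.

-65.9 per mil

Isotope mass balance: δ_bulk = Σ fᵢ·δᵢ.
-50.4 = 0.177×(-43.3) + 0.435×(-54.2) + 0.233×(-38.4) + 0.155×δ_D
0.155·δ_D = -50.4 − (-40.188) = -10.212
δ_D = -10.212 / 0.155 = -65.88 per mil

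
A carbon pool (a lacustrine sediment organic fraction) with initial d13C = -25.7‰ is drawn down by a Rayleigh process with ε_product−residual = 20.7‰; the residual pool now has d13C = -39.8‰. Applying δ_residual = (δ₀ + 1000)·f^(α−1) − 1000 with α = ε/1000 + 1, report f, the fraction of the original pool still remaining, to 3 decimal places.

α − 1 = ε/1000 = 0.0207
(δ_res + 1000)/(δ₀ + 1000) = (-39.8 + 1000)/(-25.7 + 1000) = 960.2/974.3 = 0.985528
f = 0.985528^(1/0.0207) = exp(ln(0.985528)/0.0207) = exp(-0.01458/0.0207)
f = exp(-0.7042) = 0.4945

0.494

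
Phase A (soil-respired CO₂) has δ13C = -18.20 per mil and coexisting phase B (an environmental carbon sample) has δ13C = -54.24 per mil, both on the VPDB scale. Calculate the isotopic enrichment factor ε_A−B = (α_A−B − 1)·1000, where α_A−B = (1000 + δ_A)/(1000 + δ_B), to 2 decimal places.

α_A−B = (1000 + -18.20) / (1000 + -54.24) = 981.80 / 945.76 = 1.038107
ε_A−B = (1.038107 − 1) × 1000 = 38.107 per mil
(The approximation ε ≈ δ_A − δ_B would give 36.04 per mil.)

38.11 per mil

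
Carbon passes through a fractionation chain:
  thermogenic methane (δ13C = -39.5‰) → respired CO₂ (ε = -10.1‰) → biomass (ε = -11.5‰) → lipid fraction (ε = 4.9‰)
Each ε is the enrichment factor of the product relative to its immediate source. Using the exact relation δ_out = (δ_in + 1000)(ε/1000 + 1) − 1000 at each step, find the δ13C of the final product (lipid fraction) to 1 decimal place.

-55.5‰

step 1: δ = (-39.50 + 1000)·(-10.1/1000 + 1) − 1000 = -49.20‰
step 2: δ = (-49.20 + 1000)·(-11.5/1000 + 1) − 1000 = -60.14‰
step 3: δ = (-60.14 + 1000)·(4.9/1000 + 1) − 1000 = -55.53‰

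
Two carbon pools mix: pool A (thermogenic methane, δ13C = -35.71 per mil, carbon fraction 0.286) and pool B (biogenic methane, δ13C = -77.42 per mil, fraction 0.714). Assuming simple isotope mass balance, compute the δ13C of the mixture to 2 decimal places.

δ_mix = f_A·δ_A + f_B·δ_B
δ_mix = 0.286 × (-35.71) + 0.714 × (-77.42)
δ_mix = -10.213 + -55.278 = -65.491 per mil

-65.49 per mil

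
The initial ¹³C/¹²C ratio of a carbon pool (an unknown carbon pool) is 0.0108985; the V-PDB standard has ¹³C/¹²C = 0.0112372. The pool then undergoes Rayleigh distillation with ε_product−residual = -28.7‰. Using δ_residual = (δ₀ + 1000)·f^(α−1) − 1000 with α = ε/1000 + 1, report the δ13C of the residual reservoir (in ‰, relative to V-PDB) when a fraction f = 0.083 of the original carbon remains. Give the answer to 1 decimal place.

δ₀ = (0.0108985/0.0112372 − 1)×1000 = (0.969859 − 1)×1000 = -30.141‰
α − 1 = ε/1000 = -0.0287
f^(α−1) = 0.083^(-0.0287) = 1.074045
δ_res = (-30.141 + 1000) × 1.074045 − 1000 = 1041.672 − 1000 = 41.67‰

41.7‰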